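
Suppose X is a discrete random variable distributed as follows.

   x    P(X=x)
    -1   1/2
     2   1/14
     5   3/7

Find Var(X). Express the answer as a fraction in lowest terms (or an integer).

1629/196

E[X] = (1/2)·(-1) + (1/14)·2 + (3/7)·5 = 25/14
E[X²] = (1/2)·1 + (1/14)·4 + (3/7)·25 = 23/2
Var(X) = 23/2 − (25/14)² = 1629/196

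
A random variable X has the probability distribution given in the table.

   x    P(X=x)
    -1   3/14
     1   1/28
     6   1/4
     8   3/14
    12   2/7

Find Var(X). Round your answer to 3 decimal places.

E[X] = (3/14)·(-1) + (1/28)·1 + (1/4)·6 + (3/14)·8 + (2/7)·12 = 181/28
E[X²] = (3/14)·1 + (1/28)·1 + (1/4)·36 + (3/14)·64 + (2/7)·144 = 1795/28
Var(X) = 1795/28 − (181/28)² = 17499/784 ≈ 22.320

22.320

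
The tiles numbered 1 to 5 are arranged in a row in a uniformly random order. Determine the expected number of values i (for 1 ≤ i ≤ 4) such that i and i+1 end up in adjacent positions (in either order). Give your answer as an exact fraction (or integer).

For each i ∈ {1,…,4}, let Xᵢ = 1 if i and i+1 are adjacent. P(Xᵢ=1) = 2·(5−1)!/5! = 2/5.
By linearity, E[ΣXᵢ] = (4)·(2/5) = 8/5.

8/5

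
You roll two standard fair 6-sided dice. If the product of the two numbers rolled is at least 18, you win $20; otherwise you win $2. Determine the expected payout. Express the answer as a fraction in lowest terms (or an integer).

E[payout] = (13/18)·2 + (5/18)·20 = 7

$7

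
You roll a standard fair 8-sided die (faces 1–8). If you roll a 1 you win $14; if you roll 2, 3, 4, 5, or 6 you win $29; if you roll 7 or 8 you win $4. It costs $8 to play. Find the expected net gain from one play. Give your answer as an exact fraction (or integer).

E[payout] = (1/4)·4 + (1/8)·14 + (5/8)·29 = 167/8
Expected profit = 167/8 − 8 = 103/8

103/8 dollars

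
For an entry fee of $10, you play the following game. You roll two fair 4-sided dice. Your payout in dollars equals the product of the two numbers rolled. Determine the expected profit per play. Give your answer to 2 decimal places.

Distribution of the product of the two numbers rolled: 1 w.p. 1/16, 2 w.p. 1/8, 3 w.p. 1/8, 4 w.p. 3/16, 6 w.p. 1/8, 8 w.p. 1/8, …
E[payout] = (1/16)·1 + (1/8)·2 + (1/8)·3 + (3/16)·4 + (1/8)·6 + (1/8)·8 + (1/16)·9 + (1/8)·12 + (1/16)·16 = 25/4
Expected profit = 25/4 − 10 = -15/4 ≈ -$3.75

-$3.75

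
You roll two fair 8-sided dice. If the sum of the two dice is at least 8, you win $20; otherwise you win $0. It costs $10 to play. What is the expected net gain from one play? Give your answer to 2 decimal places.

E[payout] = (21/64)·0 + (43/64)·20 = 215/16
Expected profit = 215/16 − 10 = 55/16 ≈ $3.44

$3.44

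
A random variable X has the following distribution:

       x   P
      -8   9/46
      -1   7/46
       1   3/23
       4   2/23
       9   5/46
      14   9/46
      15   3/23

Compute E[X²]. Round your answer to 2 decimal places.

90.70

E[X²] = (9/46)·64 + (7/46)·1 + (3/23)·1 + (2/23)·16 + (5/46)·81 + (9/46)·196 + (3/23)·225
     = 2086/23 ≈ 90.70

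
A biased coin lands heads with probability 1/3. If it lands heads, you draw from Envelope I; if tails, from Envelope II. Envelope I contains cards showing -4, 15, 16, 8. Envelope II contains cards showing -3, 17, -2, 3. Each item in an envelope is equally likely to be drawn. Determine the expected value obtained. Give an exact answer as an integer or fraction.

E[X | Envelope I] = (-4 + 15 + 16 + 8)/4 = 35/4
E[X | Envelope II] = (-3 + 17 − 2 + 3)/4 = 15/4
E[X] = (1/3)·35/4 + (2/3)·15/4 = 65/12

65/12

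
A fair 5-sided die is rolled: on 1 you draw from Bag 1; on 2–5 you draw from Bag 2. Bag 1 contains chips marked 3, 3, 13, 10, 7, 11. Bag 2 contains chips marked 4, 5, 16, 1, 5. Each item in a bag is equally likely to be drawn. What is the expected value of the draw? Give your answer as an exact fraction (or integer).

E[X | Bag 1] = (3 + 3 + 13 + 10 + 7 + 11)/6 = 47/6
E[X | Bag 2] = (4 + 5 + 16 + 1 + 5)/5 = 31/5
E[X] = (1/5)·47/6 + (4/5)·31/5 = 979/150

979/150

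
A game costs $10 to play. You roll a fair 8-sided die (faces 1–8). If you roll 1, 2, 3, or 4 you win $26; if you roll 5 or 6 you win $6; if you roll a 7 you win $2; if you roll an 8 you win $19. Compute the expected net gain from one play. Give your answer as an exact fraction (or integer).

E[payout] = (1/8)·2 + (1/4)·6 + (1/8)·19 + (1/2)·26 = 137/8
Expected profit = 137/8 − 10 = 57/8

57/8 dollars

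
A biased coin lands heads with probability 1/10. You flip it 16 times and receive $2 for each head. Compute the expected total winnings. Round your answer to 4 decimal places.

E[#heads] = 16·1/10 = 8/5 (linearity over flips).
E[winnings] = 2·8/5 = 16/5.
≈ 3.2000

$3.2000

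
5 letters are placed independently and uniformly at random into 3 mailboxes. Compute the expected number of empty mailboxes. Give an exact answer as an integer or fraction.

Let Xⱼ=1 if mailbox j is empty. P(Xⱼ=1) = ((3-1)/3)^5 = 32/243.
By linearity, E[#empty] = 3·32/243 = 32/81.

32/81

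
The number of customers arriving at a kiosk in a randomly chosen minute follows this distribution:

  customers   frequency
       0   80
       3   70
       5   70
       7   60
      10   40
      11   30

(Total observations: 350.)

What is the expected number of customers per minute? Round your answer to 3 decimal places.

Total = 350, so P(customers=0) = 80/350, etc.
E[X] = (8/35)·0 + (1/5)·3 + (1/5)·5 + (6/35)·7 + (4/35)·10 + (3/35)·11
     = 171/35 ≈ 4.886

4.886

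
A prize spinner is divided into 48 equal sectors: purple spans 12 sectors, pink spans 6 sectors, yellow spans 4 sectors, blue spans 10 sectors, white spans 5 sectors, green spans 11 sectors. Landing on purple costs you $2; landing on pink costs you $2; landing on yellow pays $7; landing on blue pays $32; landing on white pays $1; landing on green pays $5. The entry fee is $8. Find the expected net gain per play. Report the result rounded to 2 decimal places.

E[payout] = (12/48)·(-2) + (6/48)·(-2) + (4/48)·7 + (10/48)·32 + (5/48)·1 + (11/48)·5 = 31/4
Expected profit = 31/4 − 8 = -1/4 ≈ -$0.25

-$0.25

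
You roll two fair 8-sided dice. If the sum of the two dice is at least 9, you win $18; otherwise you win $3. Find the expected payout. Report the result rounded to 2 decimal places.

E[payout] = (7/16)·3 + (9/16)·18 = 183/16
≈ $11.44

$11.44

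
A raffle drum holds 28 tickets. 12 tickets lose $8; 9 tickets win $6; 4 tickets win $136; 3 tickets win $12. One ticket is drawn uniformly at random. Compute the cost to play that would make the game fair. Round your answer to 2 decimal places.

$19.21

E[payout] = (12/28)·(-8) + (9/28)·6 + (4/28)·136 + (3/28)·12 = 269/14
Fair fee = E[payout] = 269/14 ≈ $19.21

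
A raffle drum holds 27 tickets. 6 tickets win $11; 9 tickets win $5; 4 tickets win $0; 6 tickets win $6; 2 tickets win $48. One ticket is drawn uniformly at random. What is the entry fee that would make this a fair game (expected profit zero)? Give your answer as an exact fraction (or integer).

E[payout] = (6/27)·11 + (9/27)·5 + (4/27)·0 + (6/27)·6 + (2/27)·48 = 9
Fair fee = E[payout] = 9

$9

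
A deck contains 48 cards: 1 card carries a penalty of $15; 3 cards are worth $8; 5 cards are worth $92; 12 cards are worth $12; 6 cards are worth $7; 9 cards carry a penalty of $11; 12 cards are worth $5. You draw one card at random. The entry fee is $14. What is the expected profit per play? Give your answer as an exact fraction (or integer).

E[payout] = (1/48)·(-15) + (3/48)·8 + (5/48)·92 + (12/48)·12 + (6/48)·7 + (9/48)·(-11) + (12/48)·5 = 77/6
Expected profit = 77/6 − 14 = -7/6

-7/6 dollars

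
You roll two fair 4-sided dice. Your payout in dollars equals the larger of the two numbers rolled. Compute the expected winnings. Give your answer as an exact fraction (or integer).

Distribution of the larger of the two numbers rolled: 1 w.p. 1/16, 2 w.p. 3/16, 3 w.p. 5/16, 4 w.p. 7/16
E[payout] = (1/16)·1 + (3/16)·2 + (5/16)·3 + (7/16)·4 = 25/8

25/8 dollars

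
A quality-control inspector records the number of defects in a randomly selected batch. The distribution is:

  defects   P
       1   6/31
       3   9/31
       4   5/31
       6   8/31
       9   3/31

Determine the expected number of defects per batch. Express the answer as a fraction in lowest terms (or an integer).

E[X] = (6/31)·1 + (9/31)·3 + (5/31)·4 + (8/31)·6 + (3/31)·9
     = 128/31

128/31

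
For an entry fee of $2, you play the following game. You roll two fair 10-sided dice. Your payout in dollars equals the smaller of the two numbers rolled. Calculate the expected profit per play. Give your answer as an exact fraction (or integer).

37/20 dollars

Distribution of the smaller of the two numbers rolled: 1 w.p. 19/100, 2 w.p. 17/100, 3 w.p. 3/20, 4 w.p. 13/100, 5 w.p. 11/100, 6 w.p. 9/100, …
E[payout] = (19/100)·1 + (17/100)·2 + (3/20)·3 + (13/100)·4 + (11/100)·5 + (9/100)·6 + (7/100)·7 + (1/20)·8 + (3/100)·9 + (1/100)·10 = 77/20
Expected profit = 77/20 − 2 = 37/20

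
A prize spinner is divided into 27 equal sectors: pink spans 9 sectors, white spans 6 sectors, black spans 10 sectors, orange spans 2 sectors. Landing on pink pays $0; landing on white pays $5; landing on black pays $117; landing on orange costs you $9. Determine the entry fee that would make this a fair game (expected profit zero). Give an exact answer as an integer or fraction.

394/9 dollars

E[payout] = (9/27)·0 + (6/27)·5 + (10/27)·117 + (2/27)·(-9) = 394/9
Fair fee = E[payout] = 394/9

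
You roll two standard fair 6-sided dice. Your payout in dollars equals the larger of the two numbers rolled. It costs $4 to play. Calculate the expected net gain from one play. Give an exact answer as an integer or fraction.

17/36 dollars

Distribution of the larger of the two numbers rolled: 1 w.p. 1/36, 2 w.p. 1/12, 3 w.p. 5/36, 4 w.p. 7/36, 5 w.p. 1/4, 6 w.p. 11/36
E[payout] = (1/36)·1 + (1/12)·2 + (5/36)·3 + (7/36)·4 + (1/4)·5 + (11/36)·6 = 161/36
Expected profit = 161/36 − 4 = 17/36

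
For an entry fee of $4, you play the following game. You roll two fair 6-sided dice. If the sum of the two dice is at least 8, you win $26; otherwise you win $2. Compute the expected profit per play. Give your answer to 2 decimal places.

E[payout] = (7/12)·2 + (5/12)·26 = 12
Expected profit = 12 − 4 = 8 ≈ $8.00

$8.00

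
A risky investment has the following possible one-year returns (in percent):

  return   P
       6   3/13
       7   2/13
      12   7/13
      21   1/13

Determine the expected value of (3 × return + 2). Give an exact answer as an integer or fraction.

437/13

E[3x+2] = (3/13)·20 + (2/13)·23 + (7/13)·38 + (1/13)·65
     = 437/13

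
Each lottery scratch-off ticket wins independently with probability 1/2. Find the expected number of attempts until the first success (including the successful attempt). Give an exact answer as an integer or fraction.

2

For a geometric distribution, E[trials] = 1/p = 1/(1/2) = 2.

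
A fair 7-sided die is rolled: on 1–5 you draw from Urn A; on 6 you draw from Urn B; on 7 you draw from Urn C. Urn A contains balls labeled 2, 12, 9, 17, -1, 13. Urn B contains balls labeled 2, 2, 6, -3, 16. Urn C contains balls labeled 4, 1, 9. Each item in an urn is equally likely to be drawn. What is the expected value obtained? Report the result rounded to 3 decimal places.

E[X | Urn A] = (2 + 12 + 9 + 17 − 1 + 13)/6 = 26/3
E[X | Urn B] = (2 + 2 + 6 − 3 + 16)/5 = 23/5
E[X | Urn C] = (4 + 1 + 9)/3 = 14/3
E[X] = (5/7)·26/3 + (1/7)·23/5 + (1/7)·14/3 = 263/35 ≈ 7.514

7.514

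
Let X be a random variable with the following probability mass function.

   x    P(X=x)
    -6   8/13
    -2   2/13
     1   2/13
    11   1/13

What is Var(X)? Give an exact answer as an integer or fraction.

302/13

E[X] = (8/13)·(-6) + (2/13)·(-2) + (2/13)·1 + (1/13)·11 = -3
E[X²] = (8/13)·36 + (2/13)·4 + (2/13)·1 + (1/13)·121 = 419/13
Var(X) = 419/13 − (-3)² = 302/13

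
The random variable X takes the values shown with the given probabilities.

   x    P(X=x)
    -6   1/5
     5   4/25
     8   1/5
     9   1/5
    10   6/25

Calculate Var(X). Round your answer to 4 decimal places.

E[X] = (1/5)·(-6) + (4/25)·5 + (1/5)·8 + (1/5)·9 + (6/25)·10 = 27/5
E[X²] = (1/5)·36 + (4/25)·25 + (1/5)·64 + (1/5)·81 + (6/25)·100 = 321/5
Var(X) = 321/5 − (27/5)² = 876/25 ≈ 35.0400

35.0400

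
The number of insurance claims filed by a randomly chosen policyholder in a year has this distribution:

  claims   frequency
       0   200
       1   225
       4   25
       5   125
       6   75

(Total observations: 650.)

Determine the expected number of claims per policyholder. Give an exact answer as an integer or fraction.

28/13

Total = 650, so P(claims=0) = 200/650, etc.
E[X] = (4/13)·0 + (9/26)·1 + (1/26)·4 + (5/26)·5 + (3/26)·6
     = 28/13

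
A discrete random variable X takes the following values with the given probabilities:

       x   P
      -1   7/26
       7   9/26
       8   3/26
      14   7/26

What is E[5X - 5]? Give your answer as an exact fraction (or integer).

E[5x-5] = (7/26)·(-10) + (9/26)·30 + (3/26)·35 + (7/26)·65
     = 380/13

380/13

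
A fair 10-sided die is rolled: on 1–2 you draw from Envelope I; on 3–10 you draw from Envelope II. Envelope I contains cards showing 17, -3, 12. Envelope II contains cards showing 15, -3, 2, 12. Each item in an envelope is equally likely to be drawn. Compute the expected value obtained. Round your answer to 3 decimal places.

E[X | Envelope I] = (17 − 3 + 12)/3 = 26/3
E[X | Envelope II] = (15 − 3 + 2 + 12)/4 = 13/2
E[X] = (1/5)·26/3 + (4/5)·13/2 = 104/15 ≈ 6.933

6.933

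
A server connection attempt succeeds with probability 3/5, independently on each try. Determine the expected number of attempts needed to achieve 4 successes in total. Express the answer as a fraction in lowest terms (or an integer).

By linearity (sum of 4 independent geometric waits), E[trials] = 4/p = 4/(3/5) = 20/3.

20/3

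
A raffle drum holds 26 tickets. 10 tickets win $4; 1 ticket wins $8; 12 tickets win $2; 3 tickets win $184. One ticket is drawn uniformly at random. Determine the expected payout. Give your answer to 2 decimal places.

$24.00

E[payout] = (10/26)·4 + (1/26)·8 + (12/26)·2 + (3/26)·184 = 24
≈ $24.00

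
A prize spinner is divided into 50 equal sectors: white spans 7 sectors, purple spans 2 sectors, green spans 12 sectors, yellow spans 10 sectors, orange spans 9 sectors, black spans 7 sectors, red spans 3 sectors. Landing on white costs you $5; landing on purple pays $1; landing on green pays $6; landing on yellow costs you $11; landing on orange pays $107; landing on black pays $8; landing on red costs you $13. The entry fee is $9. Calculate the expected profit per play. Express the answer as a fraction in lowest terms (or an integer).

459/50 dollars

E[payout] = (7/50)·(-5) + (2/50)·1 + (12/50)·6 + (10/50)·(-11) + (9/50)·107 + (7/50)·8 + (3/50)·(-13) = 909/50
Expected profit = 909/50 − 9 = 459/50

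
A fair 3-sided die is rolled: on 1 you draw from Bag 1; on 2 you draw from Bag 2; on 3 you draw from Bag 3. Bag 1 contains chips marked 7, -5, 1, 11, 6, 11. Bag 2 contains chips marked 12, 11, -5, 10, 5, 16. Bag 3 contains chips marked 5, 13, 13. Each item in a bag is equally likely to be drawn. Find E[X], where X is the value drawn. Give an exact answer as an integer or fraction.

71/9

E[X | Bag 1] = (7 − 5 + 1 + 11 + 6 + 11)/6 = 31/6
E[X | Bag 2] = (12 + 11 − 5 + 10 + 5 + 16)/6 = 49/6
E[X | Bag 3] = (5 + 13 + 13)/3 = 31/3
E[X] = (1/3)·31/6 + (1/3)·49/6 + (1/3)·31/3 = 71/9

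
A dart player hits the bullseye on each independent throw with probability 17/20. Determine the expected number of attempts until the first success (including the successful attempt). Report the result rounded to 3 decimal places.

For a geometric distribution, E[trials] = 1/p = 1/(17/20) = 20/17.
≈ 1.176

1.176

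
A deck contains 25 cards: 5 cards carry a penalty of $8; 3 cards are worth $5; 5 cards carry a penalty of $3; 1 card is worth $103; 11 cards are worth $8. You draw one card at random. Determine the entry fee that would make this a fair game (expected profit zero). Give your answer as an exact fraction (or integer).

E[payout] = (5/25)·(-8) + (3/25)·5 + (5/25)·(-3) + (1/25)·103 + (11/25)·8 = 151/25
Fair fee = E[payout] = 151/25

151/25 dollars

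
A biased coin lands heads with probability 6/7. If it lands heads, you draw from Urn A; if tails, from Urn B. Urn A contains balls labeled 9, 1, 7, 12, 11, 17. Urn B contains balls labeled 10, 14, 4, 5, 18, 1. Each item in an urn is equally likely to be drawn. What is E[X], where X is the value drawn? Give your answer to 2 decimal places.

9.38

E[X | Urn A] = (9 + 1 + 7 + 12 + 11 + 17)/6 = 19/2
E[X | Urn B] = (10 + 14 + 4 + 5 + 18 + 1)/6 = 26/3
E[X] = (6/7)·19/2 + (1/7)·26/3 = 197/21 ≈ 9.38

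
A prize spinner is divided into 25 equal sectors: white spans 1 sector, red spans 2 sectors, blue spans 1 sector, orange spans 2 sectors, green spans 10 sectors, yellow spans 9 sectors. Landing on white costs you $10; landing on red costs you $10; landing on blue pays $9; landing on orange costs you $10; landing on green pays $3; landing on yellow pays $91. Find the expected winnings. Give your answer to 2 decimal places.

E[payout] = (1/25)·(-10) + (2/25)·(-10) + (1/25)·9 + (2/25)·(-10) + (10/25)·3 + (9/25)·91 = 808/25
≈ $32.32

$32.32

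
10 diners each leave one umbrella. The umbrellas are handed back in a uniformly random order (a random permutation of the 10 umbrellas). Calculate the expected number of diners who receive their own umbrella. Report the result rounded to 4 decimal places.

1.0000

Let Xᵢ = 1 if person i gets their own umbrella. For each i, P(Xᵢ=1) = 1/10.
By linearity of expectation, E[X₁+…+X_10] = 10·(1/10) = 1.
≈ 1.0000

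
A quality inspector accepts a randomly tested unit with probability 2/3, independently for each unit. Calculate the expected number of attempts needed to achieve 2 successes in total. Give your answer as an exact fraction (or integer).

By linearity (sum of 2 independent geometric waits), E[trials] = 2/p = 2/(2/3) = 3.

3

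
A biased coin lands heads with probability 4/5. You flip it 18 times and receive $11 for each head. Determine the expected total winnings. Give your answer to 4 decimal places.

E[#heads] = 18·4/5 = 72/5 (linearity over flips).
E[winnings] = 11·72/5 = 792/5.
≈ 158.4000

$158.4000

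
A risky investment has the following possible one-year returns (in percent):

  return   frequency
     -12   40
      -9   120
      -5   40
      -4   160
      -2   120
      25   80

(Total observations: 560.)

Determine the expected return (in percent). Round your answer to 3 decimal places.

Total = 560, so P(return=-12) = 40/560, etc.
E[X] = (1/14)·(-12) + (3/14)·(-9) + (1/14)·(-5) + (2/7)·(-4) + (3/14)·(-2) + (1/7)·25
     = -8/7 ≈ -1.143

-1.143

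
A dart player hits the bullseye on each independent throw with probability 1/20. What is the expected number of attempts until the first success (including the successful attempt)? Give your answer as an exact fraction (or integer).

20

For a geometric distribution, E[trials] = 1/p = 1/(1/20) = 20.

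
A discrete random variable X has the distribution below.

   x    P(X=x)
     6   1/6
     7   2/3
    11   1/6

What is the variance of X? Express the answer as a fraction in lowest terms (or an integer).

E[X] = (1/6)·6 + (2/3)·7 + (1/6)·11 = 15/2
E[X²] = (1/6)·36 + (2/3)·49 + (1/6)·121 = 353/6
Var(X) = 353/6 − (15/2)² = 31/12

31/12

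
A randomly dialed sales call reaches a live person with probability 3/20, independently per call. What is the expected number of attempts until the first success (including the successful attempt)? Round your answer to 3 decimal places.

6.667

For a geometric distribution, E[trials] = 1/p = 1/(3/20) = 20/3.
≈ 6.667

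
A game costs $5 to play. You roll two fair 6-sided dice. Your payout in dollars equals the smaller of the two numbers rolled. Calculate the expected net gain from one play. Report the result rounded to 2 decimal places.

Distribution of the smaller of the two numbers rolled: 1 w.p. 11/36, 2 w.p. 1/4, 3 w.p. 7/36, 4 w.p. 5/36, 5 w.p. 1/12, 6 w.p. 1/36
E[payout] = (11/36)·1 + (1/4)·2 + (7/36)·3 + (5/36)·4 + (1/12)·5 + (1/36)·6 = 91/36
Expected profit = 91/36 − 5 = -89/36 ≈ -$2.47

-$2.47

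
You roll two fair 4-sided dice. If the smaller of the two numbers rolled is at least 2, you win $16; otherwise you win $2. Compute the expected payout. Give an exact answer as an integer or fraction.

79/8 dollars

E[payout] = (7/16)·2 + (9/16)·16 = 79/8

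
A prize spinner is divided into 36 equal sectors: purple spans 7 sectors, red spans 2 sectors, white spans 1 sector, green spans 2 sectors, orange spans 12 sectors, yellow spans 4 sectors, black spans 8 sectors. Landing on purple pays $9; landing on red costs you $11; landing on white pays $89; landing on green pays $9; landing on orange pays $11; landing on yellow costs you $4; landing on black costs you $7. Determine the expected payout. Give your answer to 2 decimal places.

$5.78

E[payout] = (7/36)·9 + (2/36)·(-11) + (1/36)·89 + (2/36)·9 + (12/36)·11 + (4/36)·(-4) + (8/36)·(-7) = 52/9
≈ $5.78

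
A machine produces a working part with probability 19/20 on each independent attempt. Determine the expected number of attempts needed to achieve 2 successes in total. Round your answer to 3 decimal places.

By linearity (sum of 2 independent geometric waits), E[trials] = 2/p = 2/(19/20) = 40/19.
≈ 2.105

2.105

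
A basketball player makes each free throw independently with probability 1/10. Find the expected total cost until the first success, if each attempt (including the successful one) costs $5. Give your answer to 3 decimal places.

E[#attempts] = 1/p = 10; E[cost] = 5·10 = 50.
≈ 50.000

$50.000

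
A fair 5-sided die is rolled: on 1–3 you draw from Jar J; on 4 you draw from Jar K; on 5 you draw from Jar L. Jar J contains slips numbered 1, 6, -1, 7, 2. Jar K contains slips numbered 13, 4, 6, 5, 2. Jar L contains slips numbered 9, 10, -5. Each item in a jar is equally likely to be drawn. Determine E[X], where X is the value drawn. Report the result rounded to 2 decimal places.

E[X | Jar J] = (1 + 6 − 1 + 7 + 2)/5 = 3
E[X | Jar K] = (13 + 4 + 6 + 5 + 2)/5 = 6
E[X | Jar L] = (9 + 10 − 5)/3 = 14/3
E[X] = (3/5)·3 + (1/5)·6 + (1/5)·14/3 = 59/15 ≈ 3.93

3.93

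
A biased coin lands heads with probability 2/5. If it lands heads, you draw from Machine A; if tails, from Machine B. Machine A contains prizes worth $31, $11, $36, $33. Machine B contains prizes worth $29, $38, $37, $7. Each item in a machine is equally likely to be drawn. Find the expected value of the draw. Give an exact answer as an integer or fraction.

E[X | Machine A] = (31 + 11 + 36 + 33)/4 = 111/4
E[X | Machine B] = (29 + 38 + 37 + 7)/4 = 111/4
E[X] = (2/5)·111/4 + (3/5)·111/4 = 111/4

111/4 dollars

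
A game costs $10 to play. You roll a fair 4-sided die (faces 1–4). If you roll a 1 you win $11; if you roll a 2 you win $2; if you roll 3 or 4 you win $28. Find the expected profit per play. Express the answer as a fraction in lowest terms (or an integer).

29/4 dollars

E[payout] = (1/4)·2 + (1/4)·11 + (1/2)·28 = 69/4
Expected profit = 69/4 − 10 = 29/4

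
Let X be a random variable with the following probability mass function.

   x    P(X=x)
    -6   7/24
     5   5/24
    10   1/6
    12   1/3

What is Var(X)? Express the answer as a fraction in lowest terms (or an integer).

E[X] = (7/24)·(-6) + (5/24)·5 + (1/6)·10 + (1/3)·12 = 119/24
E[X²] = (7/24)·36 + (5/24)·25 + (1/6)·100 + (1/3)·144 = 643/8
Var(X) = 643/8 − (119/24)² = 32135/576

32135/576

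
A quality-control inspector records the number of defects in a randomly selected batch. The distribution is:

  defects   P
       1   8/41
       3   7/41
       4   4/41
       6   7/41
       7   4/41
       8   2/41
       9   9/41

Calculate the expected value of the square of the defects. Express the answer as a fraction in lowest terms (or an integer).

E[X²] = (8/41)·1 + (7/41)·9 + (4/41)·16 + (7/41)·36 + (4/41)·49 + (2/41)·64 + (9/41)·81
     = 1440/41

1440/41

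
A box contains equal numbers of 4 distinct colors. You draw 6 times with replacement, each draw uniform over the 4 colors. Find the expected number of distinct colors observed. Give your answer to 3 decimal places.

Let Xⱼ=1 if type j appears at least once. P(Xⱼ=1) = 1 − ((4−1)/4)^6 = 3367/4096.
E[#distinct] = 4·3367/4096 = 3367/1024.
≈ 3.288

3.288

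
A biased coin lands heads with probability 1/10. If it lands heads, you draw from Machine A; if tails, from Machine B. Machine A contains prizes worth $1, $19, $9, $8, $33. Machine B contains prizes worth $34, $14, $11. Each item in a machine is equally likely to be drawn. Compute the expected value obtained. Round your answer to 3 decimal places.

$19.100

E[X | Machine A] = (1 + 19 + 9 + 8 + 33)/5 = 14
E[X | Machine B] = (34 + 14 + 11)/3 = 59/3
E[X] = (1/10)·14 + (9/10)·59/3 = 191/10 ≈ 19.100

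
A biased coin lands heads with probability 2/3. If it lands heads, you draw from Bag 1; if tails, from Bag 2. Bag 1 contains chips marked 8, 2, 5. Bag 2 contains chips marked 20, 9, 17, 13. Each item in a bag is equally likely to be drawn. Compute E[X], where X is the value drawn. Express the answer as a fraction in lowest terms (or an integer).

33/4

E[X | Bag 1] = (8 + 2 + 5)/3 = 5
E[X | Bag 2] = (20 + 9 + 17 + 13)/4 = 59/4
E[X] = (2/3)·5 + (1/3)·59/4 = 33/4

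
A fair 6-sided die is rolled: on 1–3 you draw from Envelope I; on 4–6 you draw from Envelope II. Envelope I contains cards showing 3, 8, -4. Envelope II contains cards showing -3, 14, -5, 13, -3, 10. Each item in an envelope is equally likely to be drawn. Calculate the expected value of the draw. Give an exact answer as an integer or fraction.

E[X | Envelope I] = (3 + 8 − 4)/3 = 7/3
E[X | Envelope II] = (-3 + 14 − 5 + 13 − 3 + 10)/6 = 13/3
E[X] = (1/2)·7/3 + (1/2)·13/3 = 10/3

10/3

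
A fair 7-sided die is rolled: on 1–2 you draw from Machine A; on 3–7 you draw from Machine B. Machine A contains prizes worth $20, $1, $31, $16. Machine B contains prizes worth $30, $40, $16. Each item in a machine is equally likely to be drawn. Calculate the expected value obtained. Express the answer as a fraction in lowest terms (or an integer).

76/3 dollars

E[X | Machine A] = (20 + 1 + 31 + 16)/4 = 17
E[X | Machine B] = (30 + 40 + 16)/3 = 86/3
E[X] = (2/7)·17 + (5/7)·86/3 = 76/3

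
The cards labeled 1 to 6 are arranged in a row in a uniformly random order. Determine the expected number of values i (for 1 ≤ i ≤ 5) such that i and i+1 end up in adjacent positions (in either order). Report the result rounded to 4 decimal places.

1.6667

For each i ∈ {1,…,5}, let Xᵢ = 1 if i and i+1 are adjacent. P(Xᵢ=1) = 2·(6−1)!/6! = 2/6.
By linearity, E[ΣXᵢ] = (5)·(2/6) = 5/3.
≈ 1.6667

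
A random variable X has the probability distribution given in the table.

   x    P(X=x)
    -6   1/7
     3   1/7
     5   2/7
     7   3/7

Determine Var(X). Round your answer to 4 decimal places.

18.5714

E[X] = (1/7)·(-6) + (1/7)·3 + (2/7)·5 + (3/7)·7 = 4
E[X²] = (1/7)·36 + (1/7)·9 + (2/7)·25 + (3/7)·49 = 242/7
Var(X) = 242/7 − (4)² = 130/7 ≈ 18.5714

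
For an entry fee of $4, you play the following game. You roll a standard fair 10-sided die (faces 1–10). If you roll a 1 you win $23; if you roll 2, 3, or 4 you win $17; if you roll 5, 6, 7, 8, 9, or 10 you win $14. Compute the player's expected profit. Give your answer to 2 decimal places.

E[payout] = (3/5)·14 + (3/10)·17 + (1/10)·23 = 79/5
Expected profit = 79/5 − 4 = 59/5 ≈ $11.80

$11.80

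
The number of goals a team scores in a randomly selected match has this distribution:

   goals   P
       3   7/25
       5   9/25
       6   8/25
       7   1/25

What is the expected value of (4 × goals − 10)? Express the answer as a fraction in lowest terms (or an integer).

E[4x-10] = (7/25)·2 + (9/25)·10 + (8/25)·14 + (1/25)·18
     = 234/25

234/25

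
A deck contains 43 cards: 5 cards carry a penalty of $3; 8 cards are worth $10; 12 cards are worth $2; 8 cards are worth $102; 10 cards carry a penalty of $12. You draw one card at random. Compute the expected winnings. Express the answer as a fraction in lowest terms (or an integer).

E[payout] = (5/43)·(-3) + (8/43)·10 + (12/43)·2 + (8/43)·102 + (10/43)·(-12) = 785/43

785/43 dollars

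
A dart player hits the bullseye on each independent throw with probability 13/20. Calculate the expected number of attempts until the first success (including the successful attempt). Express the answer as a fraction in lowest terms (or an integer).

For a geometric distribution, E[trials] = 1/p = 1/(13/20) = 20/13.

20/13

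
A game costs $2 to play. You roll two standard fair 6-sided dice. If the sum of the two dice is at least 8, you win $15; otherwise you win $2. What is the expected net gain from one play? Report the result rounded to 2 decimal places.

$5.42

E[payout] = (7/12)·2 + (5/12)·15 = 89/12
Expected profit = 89/12 − 2 = 65/12 ≈ $5.42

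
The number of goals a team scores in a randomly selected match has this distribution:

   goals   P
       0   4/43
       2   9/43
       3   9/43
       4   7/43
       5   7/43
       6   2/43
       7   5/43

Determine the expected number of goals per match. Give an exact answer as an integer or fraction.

E[X] = (4/43)·0 + (9/43)·2 + (9/43)·3 + (7/43)·4 + (7/43)·5 + (2/43)·6 + (5/43)·7
     = 155/43

155/43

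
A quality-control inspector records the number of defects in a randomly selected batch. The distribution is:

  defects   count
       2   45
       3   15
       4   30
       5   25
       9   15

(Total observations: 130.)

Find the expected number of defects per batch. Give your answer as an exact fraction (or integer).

Total = 130, so P(defects=2) = 45/130, etc.
E[X] = (9/26)·2 + (3/26)·3 + (3/13)·4 + (5/26)·5 + (3/26)·9
     = 103/26

103/26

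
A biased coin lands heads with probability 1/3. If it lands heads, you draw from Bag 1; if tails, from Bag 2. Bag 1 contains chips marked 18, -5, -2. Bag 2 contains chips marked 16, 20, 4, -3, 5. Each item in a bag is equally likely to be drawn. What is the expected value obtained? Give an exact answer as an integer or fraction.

307/45

E[X | Bag 1] = (18 − 5 − 2)/3 = 11/3
E[X | Bag 2] = (16 + 20 + 4 − 3 + 5)/5 = 42/5
E[X] = (1/3)·11/3 + (2/3)·42/5 = 307/45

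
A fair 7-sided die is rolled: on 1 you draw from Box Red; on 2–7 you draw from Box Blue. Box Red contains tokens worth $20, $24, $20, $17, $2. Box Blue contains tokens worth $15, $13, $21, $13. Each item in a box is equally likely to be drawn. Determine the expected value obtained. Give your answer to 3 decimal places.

E[X | Box Red] = (20 + 24 + 20 + 17 + 2)/5 = 83/5
E[X | Box Blue] = (15 + 13 + 21 + 13)/4 = 31/2
E[X] = (1/7)·83/5 + (6/7)·31/2 = 548/35 ≈ 15.657

$15.657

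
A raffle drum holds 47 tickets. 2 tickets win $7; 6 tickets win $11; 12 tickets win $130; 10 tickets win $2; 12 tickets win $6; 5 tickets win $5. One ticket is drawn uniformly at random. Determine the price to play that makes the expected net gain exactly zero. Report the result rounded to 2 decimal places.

$37.38

E[payout] = (2/47)·7 + (6/47)·11 + (12/47)·130 + (10/47)·2 + (12/47)·6 + (5/47)·5 = 1757/47
Fair fee = E[payout] = 1757/47 ≈ $37.38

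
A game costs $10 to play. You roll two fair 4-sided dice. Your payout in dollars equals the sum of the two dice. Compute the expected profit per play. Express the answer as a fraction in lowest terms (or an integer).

Distribution of the sum of the two dice: 2 w.p. 1/16, 3 w.p. 1/8, 4 w.p. 3/16, 5 w.p. 1/4, 6 w.p. 3/16, 7 w.p. 1/8, …
E[payout] = (1/16)·2 + (1/8)·3 + (3/16)·4 + (1/4)·5 + (3/16)·6 + (1/8)·7 + (1/16)·8 = 5
Expected profit = 5 − 10 = -5

-$5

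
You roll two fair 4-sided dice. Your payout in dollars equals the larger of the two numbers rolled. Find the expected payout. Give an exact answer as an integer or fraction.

Distribution of the larger of the two numbers rolled: 1 w.p. 1/16, 2 w.p. 3/16, 3 w.p. 5/16, 4 w.p. 7/16
E[payout] = (1/16)·1 + (3/16)·2 + (5/16)·3 + (7/16)·4 = 25/8

25/8 dollars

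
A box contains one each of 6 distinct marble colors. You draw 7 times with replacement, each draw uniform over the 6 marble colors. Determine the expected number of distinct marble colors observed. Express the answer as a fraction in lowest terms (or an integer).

Let Xⱼ=1 if type j appears at least once. P(Xⱼ=1) = 1 − ((6−1)/6)^7 = 201811/279936.
E[#distinct] = 6·201811/279936 = 201811/46656.

201811/46656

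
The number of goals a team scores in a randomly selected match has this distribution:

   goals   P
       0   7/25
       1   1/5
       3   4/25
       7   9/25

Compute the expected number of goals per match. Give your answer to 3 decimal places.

E[X] = (7/25)·0 + (1/5)·1 + (4/25)·3 + (9/25)·7
     = 16/5 ≈ 3.200

3.200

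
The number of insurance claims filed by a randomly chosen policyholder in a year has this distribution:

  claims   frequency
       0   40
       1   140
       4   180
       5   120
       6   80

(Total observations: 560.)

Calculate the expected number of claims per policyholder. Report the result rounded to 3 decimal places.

3.464

Total = 560, so P(claims=0) = 40/560, etc.
E[X] = (1/14)·0 + (1/4)·1 + (9/28)·4 + (3/14)·5 + (1/7)·6
     = 97/28 ≈ 3.464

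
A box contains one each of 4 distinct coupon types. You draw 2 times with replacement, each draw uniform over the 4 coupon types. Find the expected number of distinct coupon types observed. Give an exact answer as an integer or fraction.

Let Xⱼ=1 if type j appears at least once. P(Xⱼ=1) = 1 − ((4−1)/4)^2 = 7/16.
E[#distinct] = 4·7/16 = 7/4.

7/4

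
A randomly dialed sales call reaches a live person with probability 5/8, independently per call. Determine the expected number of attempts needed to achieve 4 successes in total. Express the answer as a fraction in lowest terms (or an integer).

By linearity (sum of 4 independent geometric waits), E[trials] = 4/p = 4/(5/8) = 32/5.

32/5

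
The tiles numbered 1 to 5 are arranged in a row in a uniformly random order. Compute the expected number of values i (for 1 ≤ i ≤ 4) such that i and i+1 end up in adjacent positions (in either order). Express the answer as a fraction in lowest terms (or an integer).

8/5

For each i ∈ {1,…,4}, let Xᵢ = 1 if i and i+1 are adjacent. P(Xᵢ=1) = 2·(5−1)!/5! = 2/5.
By linearity, E[ΣXᵢ] = (4)·(2/5) = 8/5.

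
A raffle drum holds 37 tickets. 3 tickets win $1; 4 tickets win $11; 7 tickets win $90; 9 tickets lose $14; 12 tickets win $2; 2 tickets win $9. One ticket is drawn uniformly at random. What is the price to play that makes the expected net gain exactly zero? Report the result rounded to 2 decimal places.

E[payout] = (3/37)·1 + (4/37)·11 + (7/37)·90 + (9/37)·(-14) + (12/37)·2 + (2/37)·9 = 593/37
Fair fee = E[payout] = 593/37 ≈ $16.03

$16.03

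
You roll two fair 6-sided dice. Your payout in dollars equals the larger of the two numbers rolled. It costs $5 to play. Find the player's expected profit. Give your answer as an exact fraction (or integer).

-19/36 dollars

Distribution of the larger of the two numbers rolled: 1 w.p. 1/36, 2 w.p. 1/12, 3 w.p. 5/36, 4 w.p. 7/36, 5 w.p. 1/4, 6 w.p. 11/36
E[payout] = (1/36)·1 + (1/12)·2 + (5/36)·3 + (7/36)·4 + (1/4)·5 + (11/36)·6 = 161/36
Expected profit = 161/36 − 5 = -19/36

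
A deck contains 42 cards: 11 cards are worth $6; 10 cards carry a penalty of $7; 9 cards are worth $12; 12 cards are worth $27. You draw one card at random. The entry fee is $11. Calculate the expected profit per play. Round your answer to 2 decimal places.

E[payout] = (11/42)·6 + (10/42)·(-7) + (9/42)·12 + (12/42)·27 = 214/21
Expected profit = 214/21 − 11 = -17/21 ≈ -$0.81

-$0.81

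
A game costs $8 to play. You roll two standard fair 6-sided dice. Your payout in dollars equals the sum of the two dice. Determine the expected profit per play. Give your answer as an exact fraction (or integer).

Distribution of the sum of the two dice: 2 w.p. 1/36, 3 w.p. 1/18, 4 w.p. 1/12, 5 w.p. 1/9, 6 w.p. 5/36, 7 w.p. 1/6, …
E[payout] = (1/36)·2 + (1/18)·3 + (1/12)·4 + (1/9)·5 + (5/36)·6 + (1/6)·7 + (5/36)·8 + (1/9)·9 + (1/12)·10 + (1/18)·11 + (1/36)·12 = 7
Expected profit = 7 − 8 = -1

-$1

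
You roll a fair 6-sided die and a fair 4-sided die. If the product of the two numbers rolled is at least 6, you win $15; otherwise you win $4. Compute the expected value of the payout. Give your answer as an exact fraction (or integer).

87/8 dollars

E[payout] = (3/8)·4 + (5/8)·15 = 87/8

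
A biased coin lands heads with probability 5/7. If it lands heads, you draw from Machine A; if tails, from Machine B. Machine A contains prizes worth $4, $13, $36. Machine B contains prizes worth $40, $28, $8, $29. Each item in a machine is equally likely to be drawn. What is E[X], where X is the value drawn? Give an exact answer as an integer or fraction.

845/42 dollars

E[X | Machine A] = (4 + 13 + 36)/3 = 53/3
E[X | Machine B] = (40 + 28 + 8 + 29)/4 = 105/4
E[X] = (5/7)·53/3 + (2/7)·105/4 = 845/42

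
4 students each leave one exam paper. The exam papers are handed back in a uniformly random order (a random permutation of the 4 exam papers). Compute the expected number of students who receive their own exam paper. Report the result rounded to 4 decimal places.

1.0000

Let Xᵢ = 1 if person i gets their own exam paper. For each i, P(Xᵢ=1) = 1/4.
By linearity of expectation, E[X₁+…+X_4] = 4·(1/4) = 1.
≈ 1.0000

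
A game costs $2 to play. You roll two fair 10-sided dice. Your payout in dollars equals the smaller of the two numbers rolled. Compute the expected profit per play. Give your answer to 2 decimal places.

Distribution of the smaller of the two numbers rolled: 1 w.p. 19/100, 2 w.p. 17/100, 3 w.p. 3/20, 4 w.p. 13/100, 5 w.p. 11/100, 6 w.p. 9/100, …
E[payout] = (19/100)·1 + (17/100)·2 + (3/20)·3 + (13/100)·4 + (11/100)·5 + (9/100)·6 + (7/100)·7 + (1/20)·8 + (3/100)·9 + (1/100)·10 = 77/20
Expected profit = 77/20 − 2 = 37/20 ≈ $1.85

$1.85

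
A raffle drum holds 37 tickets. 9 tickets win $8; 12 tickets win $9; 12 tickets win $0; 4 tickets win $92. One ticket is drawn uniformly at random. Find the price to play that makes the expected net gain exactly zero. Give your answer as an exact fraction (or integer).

E[payout] = (9/37)·8 + (12/37)·9 + (12/37)·0 + (4/37)·92 = 548/37
Fair fee = E[payout] = 548/37

548/37 dollars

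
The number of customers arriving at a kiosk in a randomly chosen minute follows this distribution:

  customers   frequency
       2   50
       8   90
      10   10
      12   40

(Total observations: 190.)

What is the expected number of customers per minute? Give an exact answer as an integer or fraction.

Total = 190, so P(customers=2) = 50/190, etc.
E[X] = (5/19)·2 + (9/19)·8 + (1/19)·10 + (4/19)·12
     = 140/19

140/19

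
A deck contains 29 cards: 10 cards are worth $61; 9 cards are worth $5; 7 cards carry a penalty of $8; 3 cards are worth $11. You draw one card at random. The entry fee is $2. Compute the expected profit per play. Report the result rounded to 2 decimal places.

$19.79

E[payout] = (10/29)·61 + (9/29)·5 + (7/29)·(-8) + (3/29)·11 = 632/29
Expected profit = 632/29 − 2 = 574/29 ≈ $19.79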